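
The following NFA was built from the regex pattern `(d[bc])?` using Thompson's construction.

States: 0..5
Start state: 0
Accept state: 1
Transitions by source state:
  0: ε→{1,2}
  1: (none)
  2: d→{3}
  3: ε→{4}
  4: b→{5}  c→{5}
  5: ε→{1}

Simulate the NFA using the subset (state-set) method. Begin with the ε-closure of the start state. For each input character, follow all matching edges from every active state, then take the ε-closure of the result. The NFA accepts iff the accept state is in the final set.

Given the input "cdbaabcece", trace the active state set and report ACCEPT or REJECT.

start: ε-closure({0}) = {0,1,2}
'c' @ 1: {}  — no active states
rest 'dbaabcece' ignored (set empty)
end set {} — state 1 not in

Answer: REJECT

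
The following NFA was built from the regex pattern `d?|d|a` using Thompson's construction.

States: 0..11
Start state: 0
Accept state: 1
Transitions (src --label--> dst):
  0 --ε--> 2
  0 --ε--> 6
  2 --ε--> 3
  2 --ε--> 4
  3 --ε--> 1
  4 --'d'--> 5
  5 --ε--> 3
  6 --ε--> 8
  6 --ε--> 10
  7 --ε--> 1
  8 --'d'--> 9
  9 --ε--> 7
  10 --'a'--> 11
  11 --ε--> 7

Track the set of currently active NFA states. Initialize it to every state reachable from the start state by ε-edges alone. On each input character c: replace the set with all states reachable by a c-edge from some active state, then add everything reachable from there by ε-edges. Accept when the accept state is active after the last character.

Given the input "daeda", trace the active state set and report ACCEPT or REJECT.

Answer: REJECT

Steps:
start: ε-closure({0}) = {0,1,2,3,4,6,8,10}
'd' @ 1: {1,3,5,7,9}  (accept∈set)
'a' @ 2: {}  — no active states
rest 'eda' ignored (set empty)
final: {}; accept 1 not in set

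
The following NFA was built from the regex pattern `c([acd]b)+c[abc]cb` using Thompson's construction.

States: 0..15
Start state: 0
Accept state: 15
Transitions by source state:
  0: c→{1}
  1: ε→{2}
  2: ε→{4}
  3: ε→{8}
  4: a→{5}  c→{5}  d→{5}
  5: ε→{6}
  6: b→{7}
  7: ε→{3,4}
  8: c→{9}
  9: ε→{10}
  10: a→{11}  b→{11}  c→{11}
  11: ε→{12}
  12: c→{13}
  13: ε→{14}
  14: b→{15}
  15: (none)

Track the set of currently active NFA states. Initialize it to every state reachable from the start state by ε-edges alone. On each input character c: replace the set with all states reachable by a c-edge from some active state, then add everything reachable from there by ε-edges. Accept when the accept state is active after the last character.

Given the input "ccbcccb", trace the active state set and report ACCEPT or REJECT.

Answer: ACCEPT

Derivation:
initial (ε-close {0}): {0}
'c' @ 1: {1,2,4}
'c' @ 2: {5,6}
'b' @ 3: {3,4,7,8}
'c' @ 4: {5,6,9,10}
'c' @ 5: {11,12}
'c' @ 6: {13,14}
'b' @ 7: {15}  [accepting]
end set {15} — state 15 in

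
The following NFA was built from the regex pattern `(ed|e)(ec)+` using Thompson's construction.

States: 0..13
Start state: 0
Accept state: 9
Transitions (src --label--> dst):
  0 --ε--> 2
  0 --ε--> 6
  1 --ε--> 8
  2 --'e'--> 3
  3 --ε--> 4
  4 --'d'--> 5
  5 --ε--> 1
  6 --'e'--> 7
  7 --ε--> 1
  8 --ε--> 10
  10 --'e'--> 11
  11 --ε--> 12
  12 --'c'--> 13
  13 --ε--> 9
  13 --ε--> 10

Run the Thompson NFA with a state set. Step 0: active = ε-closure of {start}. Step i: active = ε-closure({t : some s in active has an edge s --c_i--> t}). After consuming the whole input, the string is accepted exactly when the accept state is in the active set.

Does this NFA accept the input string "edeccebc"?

initial (ε-close {0}): {0,2,6}
'e' @ 1: {1,3,4,7,8,10}
'd' @ 2: {1,5,8,10}
'e' @ 3: {11,12}
'c' @ 4: {9,10,13}  [accepting]
'c' @ 5: {}  — no active states
rest 'ebc' ignored (set empty)
end set {} — state 9 not in

Answer: REJECT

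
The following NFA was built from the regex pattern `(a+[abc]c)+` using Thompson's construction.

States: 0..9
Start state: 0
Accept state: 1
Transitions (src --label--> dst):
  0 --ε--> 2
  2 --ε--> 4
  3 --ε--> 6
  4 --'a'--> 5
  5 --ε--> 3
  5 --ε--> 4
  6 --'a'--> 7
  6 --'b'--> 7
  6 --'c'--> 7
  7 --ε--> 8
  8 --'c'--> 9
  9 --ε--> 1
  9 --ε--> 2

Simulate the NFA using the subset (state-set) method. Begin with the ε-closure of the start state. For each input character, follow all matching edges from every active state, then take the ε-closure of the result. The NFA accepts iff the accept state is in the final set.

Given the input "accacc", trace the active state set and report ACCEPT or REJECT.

start: ε-closure({0}) = {0,2,4}
'a' @ 1: {3,4,5,6}
'c' @ 2: {7,8}
'c' @ 3: {1,2,4,9}  ✓accept
'a' @ 4: {3,4,5,6}
'c' @ 5: {7,8}
'c' @ 6: {1,2,4,9}  ✓accept
final: {1,2,4,9}; accept 1 in set

Answer: ACCEPT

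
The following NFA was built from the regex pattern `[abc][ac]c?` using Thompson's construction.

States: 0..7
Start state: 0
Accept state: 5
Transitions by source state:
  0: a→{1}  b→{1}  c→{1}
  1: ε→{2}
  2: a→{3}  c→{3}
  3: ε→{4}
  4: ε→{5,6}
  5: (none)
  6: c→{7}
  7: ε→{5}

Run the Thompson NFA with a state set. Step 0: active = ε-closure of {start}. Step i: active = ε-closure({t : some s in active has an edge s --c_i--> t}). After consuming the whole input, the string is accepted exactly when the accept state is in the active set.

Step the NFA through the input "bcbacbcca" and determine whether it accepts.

initial (ε-close {0}): {0}
'b' @ 1: {1,2}
'c' @ 2: {3,4,5,6}  [accepting]
'b' @ 3: {}  — state set empty
rest 'acbcca' ignored (set empty)
after full input: {}  (accept=5 not in)

Answer: REJECT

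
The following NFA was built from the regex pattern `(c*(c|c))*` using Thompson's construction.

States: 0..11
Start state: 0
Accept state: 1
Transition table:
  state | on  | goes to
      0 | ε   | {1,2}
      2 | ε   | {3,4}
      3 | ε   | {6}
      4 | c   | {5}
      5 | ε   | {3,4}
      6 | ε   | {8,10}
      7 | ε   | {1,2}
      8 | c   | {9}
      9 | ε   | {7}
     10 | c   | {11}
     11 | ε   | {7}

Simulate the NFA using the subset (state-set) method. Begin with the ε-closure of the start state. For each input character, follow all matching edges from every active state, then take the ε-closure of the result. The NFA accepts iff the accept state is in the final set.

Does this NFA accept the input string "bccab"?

initial (ε-close {0}): {0,1,2,3,4,6,8,10}
'b' @ 1: {}  — state set empty
rest 'ccab' ignored (set empty)
final: {}; accept 1 not in set

Answer: REJECT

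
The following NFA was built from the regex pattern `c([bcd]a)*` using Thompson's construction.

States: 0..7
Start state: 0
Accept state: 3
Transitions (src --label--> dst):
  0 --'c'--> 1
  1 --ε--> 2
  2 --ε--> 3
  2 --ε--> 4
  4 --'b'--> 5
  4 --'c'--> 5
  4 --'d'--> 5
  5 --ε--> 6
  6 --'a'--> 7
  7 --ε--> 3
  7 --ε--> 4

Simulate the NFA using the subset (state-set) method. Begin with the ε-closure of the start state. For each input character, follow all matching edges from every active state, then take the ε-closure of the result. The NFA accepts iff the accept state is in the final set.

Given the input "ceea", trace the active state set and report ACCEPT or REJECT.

initial (ε-close {0}): {0}
'c' @ 1: {1,2,3,4}  ✓accept
'e' @ 2: {}  — dead — no transitions
rest 'ea' ignored (set empty)
final: {}; accept 3 not in set

Answer: REJECT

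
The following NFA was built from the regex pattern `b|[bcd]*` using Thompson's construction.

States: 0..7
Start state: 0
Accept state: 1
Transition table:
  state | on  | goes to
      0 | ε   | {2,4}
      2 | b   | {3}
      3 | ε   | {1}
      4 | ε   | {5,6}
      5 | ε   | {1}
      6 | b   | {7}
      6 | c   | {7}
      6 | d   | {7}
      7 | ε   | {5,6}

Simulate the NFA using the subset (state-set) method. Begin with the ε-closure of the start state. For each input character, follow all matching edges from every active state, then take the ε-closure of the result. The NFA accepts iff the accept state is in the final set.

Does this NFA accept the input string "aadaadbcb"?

initial (ε-close {0}): {0,1,2,4,5,6}
'a' @ 1: {}  — no active states
rest 'adaadbcb' ignored (set empty)
after full input: {}  (accept=1 not in)

Answer: REJECT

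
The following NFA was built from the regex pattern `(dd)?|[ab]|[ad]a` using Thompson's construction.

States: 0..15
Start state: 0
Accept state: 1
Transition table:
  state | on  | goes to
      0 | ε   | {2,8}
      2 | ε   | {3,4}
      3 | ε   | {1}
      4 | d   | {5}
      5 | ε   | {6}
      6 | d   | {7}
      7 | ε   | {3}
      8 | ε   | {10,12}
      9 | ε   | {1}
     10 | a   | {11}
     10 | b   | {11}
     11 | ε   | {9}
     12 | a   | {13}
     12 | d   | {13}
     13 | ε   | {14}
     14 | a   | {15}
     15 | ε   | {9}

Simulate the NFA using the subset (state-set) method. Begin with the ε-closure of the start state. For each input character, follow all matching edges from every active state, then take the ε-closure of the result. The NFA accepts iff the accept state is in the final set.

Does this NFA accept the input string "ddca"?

Answer: REJECT

Derivation:
S₀ = ε-closure({0}) = {0,1,2,3,4,8,10,12}
'd' @ 1: {5,6,13,14}
'd' @ 2: {1,3,7}  (accept∈set)
'c' @ 3: {}  — state set empty
rest 'a' ignored (set empty)
after full input: {}  (accept=1 not in)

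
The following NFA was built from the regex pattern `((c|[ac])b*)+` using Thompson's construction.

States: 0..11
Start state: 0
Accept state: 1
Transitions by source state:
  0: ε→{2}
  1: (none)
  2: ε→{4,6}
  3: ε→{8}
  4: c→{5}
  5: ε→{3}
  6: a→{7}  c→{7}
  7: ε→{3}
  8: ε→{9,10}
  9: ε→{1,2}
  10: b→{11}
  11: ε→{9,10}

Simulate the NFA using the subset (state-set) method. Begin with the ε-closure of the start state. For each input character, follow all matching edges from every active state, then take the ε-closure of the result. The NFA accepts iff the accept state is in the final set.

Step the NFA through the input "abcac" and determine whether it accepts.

S₀ = ε-closure({0}) = {0,2,4,6}
'a' @ 1: {1,2,3,4,6,7,8,9,10}  ✓accept
'b' @ 2: {1,2,4,6,9,10,11}  ✓accept
'c' @ 3: {1,2,3,4,5,6,7,8,9,10}  ✓accept
'a' @ 4: {1,2,3,4,6,7,8,9,10}  ✓accept
'c' @ 5: {1,2,3,4,5,6,7,8,9,10}  ✓accept
final: {1,2,3,4,5,6,7,8,9,10}; accept 1 in set

Answer: ACCEPT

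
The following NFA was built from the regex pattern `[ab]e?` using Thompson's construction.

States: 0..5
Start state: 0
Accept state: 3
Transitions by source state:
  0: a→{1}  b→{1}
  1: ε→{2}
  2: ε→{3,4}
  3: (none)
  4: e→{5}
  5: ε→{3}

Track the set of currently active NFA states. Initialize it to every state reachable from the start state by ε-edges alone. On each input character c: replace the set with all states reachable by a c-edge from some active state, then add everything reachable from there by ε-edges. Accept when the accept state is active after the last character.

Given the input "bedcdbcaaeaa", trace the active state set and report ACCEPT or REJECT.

start: ε-closure({0}) = {0}
'b' @ 1: {1,2,3,4}  [accepting]
'e' @ 2: {3,5}  [accepting]
'd' @ 3: {}  — state set empty
rest 'cdbcaaeaa' ignored (set empty)
end set {} — state 3 not in

Answer: REJECT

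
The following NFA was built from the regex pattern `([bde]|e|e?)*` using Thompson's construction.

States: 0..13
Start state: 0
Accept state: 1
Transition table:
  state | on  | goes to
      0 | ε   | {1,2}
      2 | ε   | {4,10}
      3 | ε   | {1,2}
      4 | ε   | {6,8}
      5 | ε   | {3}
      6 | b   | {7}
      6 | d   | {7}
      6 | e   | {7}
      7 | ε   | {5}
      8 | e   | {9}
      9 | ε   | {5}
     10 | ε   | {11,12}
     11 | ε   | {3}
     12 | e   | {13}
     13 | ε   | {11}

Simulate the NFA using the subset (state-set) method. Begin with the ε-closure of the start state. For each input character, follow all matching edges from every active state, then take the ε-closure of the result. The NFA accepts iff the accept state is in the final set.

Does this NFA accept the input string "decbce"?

Answer: REJECT

Trace:
start: ε-closure({0}) = {0,1,2,3,4,6,8,10,11,12}
'd' @ 1: {1,2,3,4,5,6,7,8,10,11,12}  ✓accept
'e' @ 2: {1,2,3,4,5,6,7,8,9,10,11,12,13}  ✓accept
'c' @ 3: {}  — state set empty
rest 'bce' ignored (set empty)
final: {}; accept 1 not in set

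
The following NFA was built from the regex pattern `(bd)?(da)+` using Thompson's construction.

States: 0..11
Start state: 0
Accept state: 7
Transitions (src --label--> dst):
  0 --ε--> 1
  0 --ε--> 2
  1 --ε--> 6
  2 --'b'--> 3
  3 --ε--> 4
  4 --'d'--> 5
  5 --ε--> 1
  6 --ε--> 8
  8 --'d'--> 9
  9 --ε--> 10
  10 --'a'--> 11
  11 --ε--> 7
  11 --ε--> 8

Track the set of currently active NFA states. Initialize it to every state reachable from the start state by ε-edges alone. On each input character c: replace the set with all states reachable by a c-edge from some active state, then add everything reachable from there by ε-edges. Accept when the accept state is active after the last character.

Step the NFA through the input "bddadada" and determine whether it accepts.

Answer: ACCEPT

Derivation:
S₀ = ε-closure({0}) = {0,1,2,6,8}
'b' @ 1: {3,4}
'd' @ 2: {1,5,6,8}
'd' @ 3: {9,10}
'a' @ 4: {7,8,11}  (accept∈set)
'd' @ 5: {9,10}
'a' @ 6: {7,8,11}  (accept∈set)
'd' @ 7: {9,10}
'a' @ 8: {7,8,11}  (accept∈set)
end set {7,8,11} — state 7 in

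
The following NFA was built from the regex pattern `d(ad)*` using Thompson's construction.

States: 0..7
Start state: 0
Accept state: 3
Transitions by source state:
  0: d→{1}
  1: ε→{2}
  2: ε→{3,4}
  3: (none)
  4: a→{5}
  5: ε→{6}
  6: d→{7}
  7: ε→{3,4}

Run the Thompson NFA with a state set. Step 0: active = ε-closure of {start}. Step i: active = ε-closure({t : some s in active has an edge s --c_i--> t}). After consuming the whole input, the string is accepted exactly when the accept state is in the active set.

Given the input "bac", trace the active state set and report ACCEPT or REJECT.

S₀ = ε-closure({0}) = {0}
'b' @ 1: {}  — dead — no transitions
rest 'ac' ignored (set empty)
final: {}; accept 3 not in set

Answer: REJECT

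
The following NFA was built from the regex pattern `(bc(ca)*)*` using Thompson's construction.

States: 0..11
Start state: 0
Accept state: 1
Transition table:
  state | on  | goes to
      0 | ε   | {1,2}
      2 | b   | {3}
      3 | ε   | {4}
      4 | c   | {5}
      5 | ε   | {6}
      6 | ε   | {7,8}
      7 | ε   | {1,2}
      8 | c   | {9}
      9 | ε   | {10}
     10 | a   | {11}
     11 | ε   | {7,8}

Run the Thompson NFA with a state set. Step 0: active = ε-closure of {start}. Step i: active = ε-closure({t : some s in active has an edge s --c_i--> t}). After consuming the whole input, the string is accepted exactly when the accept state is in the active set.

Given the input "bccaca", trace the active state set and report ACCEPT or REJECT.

S₀ = ε-closure({0}) = {0,1,2}
'b' @ 1: {3,4}
'c' @ 2: {1,2,5,6,7,8}  ✓accept
'c' @ 3: {9,10}
'a' @ 4: {1,2,7,8,11}  ✓accept
'c' @ 5: {9,10}
'a' @ 6: {1,2,7,8,11}  ✓accept
end set {1,2,7,8,11} — state 1 in

Answer: ACCEPT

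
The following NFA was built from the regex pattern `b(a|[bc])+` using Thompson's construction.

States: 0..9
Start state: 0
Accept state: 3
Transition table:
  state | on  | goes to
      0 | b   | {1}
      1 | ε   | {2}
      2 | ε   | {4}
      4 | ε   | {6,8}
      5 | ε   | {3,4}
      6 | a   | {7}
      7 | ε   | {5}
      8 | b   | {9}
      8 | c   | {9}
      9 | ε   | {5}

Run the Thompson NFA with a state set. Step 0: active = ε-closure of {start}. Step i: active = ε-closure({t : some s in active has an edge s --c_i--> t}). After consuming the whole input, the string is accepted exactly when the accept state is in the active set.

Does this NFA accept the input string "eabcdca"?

start: ε-closure({0}) = {0}
'e' @ 1: {}  — dead — no transitions
rest 'abcdca' ignored (set empty)
end set {} — state 3 not in

Answer: REJECT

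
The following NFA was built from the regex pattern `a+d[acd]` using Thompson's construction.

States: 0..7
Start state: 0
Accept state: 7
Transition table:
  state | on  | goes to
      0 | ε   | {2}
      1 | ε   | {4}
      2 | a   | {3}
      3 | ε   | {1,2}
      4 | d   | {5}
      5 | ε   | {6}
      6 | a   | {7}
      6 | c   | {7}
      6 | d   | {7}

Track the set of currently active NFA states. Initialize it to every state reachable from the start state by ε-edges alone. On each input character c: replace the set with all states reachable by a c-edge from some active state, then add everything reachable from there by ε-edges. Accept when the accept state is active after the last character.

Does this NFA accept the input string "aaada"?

S₀ = ε-closure({0}) = {0,2}
'a' @ 1: {1,2,3,4}
'a' @ 2: {1,2,3,4}
'a' @ 3: {1,2,3,4}
'd' @ 4: {5,6}
'a' @ 5: {7}  ✓accept
after full input: {7}  (accept=7 in)

Answer: ACCEPT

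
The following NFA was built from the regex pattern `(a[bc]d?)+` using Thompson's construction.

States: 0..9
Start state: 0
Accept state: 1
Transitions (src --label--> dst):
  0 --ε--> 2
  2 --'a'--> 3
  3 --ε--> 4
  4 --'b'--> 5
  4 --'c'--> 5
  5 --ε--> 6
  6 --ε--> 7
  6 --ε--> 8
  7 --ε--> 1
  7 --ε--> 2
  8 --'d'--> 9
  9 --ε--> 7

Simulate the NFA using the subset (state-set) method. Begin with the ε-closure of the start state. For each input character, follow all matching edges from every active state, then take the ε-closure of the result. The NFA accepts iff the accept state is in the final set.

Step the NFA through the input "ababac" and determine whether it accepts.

S₀ = ε-closure({0}) = {0,2}
'a' @ 1: {3,4}
'b' @ 2: {1,2,5,6,7,8}  [accepting]
'a' @ 3: {3,4}
'b' @ 4: {1,2,5,6,7,8}  [accepting]
'a' @ 5: {3,4}
'c' @ 6: {1,2,5,6,7,8}  [accepting]
final: {1,2,5,6,7,8}; accept 1 in set

Answer: ACCEPT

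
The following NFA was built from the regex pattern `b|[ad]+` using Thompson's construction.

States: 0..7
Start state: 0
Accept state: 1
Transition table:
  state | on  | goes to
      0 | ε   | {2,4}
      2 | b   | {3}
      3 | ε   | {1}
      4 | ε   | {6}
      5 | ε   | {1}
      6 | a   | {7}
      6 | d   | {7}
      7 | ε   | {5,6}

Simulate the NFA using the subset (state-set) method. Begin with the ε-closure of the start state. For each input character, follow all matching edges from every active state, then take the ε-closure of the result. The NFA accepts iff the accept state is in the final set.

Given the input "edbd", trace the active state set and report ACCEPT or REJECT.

S₀ = ε-closure({0}) = {0,2,4,6}
'e' @ 1: {}  — dead — no transitions
rest 'dbd' ignored (set empty)
end set {} — state 1 not in

Answer: REJECT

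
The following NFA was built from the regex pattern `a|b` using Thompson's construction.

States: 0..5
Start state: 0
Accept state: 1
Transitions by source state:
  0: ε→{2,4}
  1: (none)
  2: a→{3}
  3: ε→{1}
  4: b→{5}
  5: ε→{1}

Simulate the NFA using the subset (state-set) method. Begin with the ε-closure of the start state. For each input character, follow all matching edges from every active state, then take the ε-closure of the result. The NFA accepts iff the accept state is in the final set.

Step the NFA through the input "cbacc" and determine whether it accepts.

Answer: REJECT

Trace:
S₀ = ε-closure({0}) = {0,2,4}
'c' @ 1: {}  — state set empty
rest 'bacc' ignored (set empty)
final: {}; accept 1 not in set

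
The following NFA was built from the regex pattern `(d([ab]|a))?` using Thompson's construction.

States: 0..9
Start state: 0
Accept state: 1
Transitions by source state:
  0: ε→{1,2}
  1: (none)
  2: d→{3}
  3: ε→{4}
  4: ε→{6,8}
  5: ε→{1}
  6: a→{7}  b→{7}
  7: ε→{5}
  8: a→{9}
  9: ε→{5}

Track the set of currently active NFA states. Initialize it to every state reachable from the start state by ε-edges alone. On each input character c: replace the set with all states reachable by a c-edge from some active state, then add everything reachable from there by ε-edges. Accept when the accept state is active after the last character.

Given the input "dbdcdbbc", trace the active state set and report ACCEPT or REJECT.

Answer: REJECT

Trace:
S₀ = ε-closure({0}) = {0,1,2}
'd' @ 1: {3,4,6,8}
'b' @ 2: {1,5,7}  ✓accept
'd' @ 3: {}  — state set empty
rest 'cdbbc' ignored (set empty)
end set {} — state 1 not in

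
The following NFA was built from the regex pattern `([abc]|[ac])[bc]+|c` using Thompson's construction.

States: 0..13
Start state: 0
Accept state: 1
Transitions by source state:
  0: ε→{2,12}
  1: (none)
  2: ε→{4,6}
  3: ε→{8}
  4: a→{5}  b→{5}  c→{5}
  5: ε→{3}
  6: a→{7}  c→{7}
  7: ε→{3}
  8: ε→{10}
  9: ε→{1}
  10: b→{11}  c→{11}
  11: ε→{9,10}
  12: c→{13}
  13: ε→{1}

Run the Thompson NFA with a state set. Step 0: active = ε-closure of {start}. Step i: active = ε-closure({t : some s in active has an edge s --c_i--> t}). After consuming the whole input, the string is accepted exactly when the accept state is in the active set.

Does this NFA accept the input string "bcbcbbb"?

Answer: ACCEPT

Trace:
start: ε-closure({0}) = {0,2,4,6,12}
'b' @ 1: {3,5,8,10}
'c' @ 2: {1,9,10,11}  [accepting]
'b' @ 3: {1,9,10,11}  [accepting]
'c' @ 4: {1,9,10,11}  [accepting]
'b' @ 5: {1,9,10,11}  [accepting]
'b' @ 6: {1,9,10,11}  [accepting]
'b' @ 7: {1,9,10,11}  [accepting]
final: {1,9,10,11}; accept 1 in set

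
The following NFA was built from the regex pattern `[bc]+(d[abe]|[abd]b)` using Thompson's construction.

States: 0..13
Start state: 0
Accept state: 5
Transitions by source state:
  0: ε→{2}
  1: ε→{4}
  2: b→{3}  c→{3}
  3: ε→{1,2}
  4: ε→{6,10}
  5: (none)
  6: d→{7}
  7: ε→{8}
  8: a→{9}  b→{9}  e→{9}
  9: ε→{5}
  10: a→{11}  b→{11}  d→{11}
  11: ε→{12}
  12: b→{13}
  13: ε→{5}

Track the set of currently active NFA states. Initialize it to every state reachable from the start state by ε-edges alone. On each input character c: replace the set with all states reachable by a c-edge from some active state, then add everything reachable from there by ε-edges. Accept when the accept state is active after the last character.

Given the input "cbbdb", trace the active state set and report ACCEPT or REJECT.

initial (ε-close {0}): {0,2}
'c' @ 1: {1,2,3,4,6,10}
'b' @ 2: {1,2,3,4,6,10,11,12}
'b' @ 3: {1,2,3,4,5,6,10,11,12,13}  [accepting]
'd' @ 4: {7,8,11,12}
'b' @ 5: {5,9,13}  [accepting]
end set {5,9,13} — state 5 in

Answer: ACCEPT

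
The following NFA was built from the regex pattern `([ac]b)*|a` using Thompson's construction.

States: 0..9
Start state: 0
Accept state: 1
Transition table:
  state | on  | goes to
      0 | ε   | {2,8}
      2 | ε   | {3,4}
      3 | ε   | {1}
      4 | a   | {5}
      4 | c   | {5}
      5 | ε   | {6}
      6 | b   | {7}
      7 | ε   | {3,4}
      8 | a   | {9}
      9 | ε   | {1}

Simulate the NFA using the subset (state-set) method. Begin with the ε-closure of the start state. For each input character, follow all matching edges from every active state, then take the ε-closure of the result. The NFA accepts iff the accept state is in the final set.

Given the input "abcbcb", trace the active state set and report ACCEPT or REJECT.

Answer: ACCEPT

Steps:
start: ε-closure({0}) = {0,1,2,3,4,8}
'a' @ 1: {1,5,6,9}  (accept∈set)
'b' @ 2: {1,3,4,7}  (accept∈set)
'c' @ 3: {5,6}
'b' @ 4: {1,3,4,7}  (accept∈set)
'c' @ 5: {5,6}
'b' @ 6: {1,3,4,7}  (accept∈set)
final: {1,3,4,7}; accept 1 in set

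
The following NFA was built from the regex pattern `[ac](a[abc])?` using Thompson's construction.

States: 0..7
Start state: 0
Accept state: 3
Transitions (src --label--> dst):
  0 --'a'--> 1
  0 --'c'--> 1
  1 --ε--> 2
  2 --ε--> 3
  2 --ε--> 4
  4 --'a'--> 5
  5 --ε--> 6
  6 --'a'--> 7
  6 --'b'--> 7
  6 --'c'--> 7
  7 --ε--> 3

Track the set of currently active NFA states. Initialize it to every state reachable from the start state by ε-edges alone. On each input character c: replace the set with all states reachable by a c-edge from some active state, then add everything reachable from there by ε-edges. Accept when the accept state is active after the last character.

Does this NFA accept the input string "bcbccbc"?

Answer: REJECT

Steps:
start: ε-closure({0}) = {0}
'b' @ 1: {}  — no active states
rest 'cbccbc' ignored (set empty)
end set {} — state 3 not in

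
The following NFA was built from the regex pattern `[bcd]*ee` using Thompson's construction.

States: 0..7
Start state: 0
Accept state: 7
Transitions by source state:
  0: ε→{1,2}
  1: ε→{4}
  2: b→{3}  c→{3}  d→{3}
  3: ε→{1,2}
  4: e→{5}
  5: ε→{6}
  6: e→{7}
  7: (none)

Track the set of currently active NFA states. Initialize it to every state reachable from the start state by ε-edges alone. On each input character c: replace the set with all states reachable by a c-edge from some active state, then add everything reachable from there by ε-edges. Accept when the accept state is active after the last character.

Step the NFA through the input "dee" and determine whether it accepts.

initial (ε-close {0}): {0,1,2,4}
'd' @ 1: {1,2,3,4}
'e' @ 2: {5,6}
'e' @ 3: {7}  ✓accept
after full input: {7}  (accept=7 in)

Answer: ACCEPT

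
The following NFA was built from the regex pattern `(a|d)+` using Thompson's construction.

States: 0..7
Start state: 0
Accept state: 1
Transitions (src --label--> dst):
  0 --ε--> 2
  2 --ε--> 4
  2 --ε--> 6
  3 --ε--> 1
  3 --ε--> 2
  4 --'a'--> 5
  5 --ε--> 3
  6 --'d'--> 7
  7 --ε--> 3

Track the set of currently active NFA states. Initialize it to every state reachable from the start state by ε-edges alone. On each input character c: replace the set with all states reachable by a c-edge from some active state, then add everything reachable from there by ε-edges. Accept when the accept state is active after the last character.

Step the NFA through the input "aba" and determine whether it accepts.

Answer: REJECT

Steps:
S₀ = ε-closure({0}) = {0,2,4,6}
'a' @ 1: {1,2,3,4,5,6}  [accepting]
'b' @ 2: {}  — state set empty
rest 'a' ignored (set empty)
final: {}; accept 1 not in set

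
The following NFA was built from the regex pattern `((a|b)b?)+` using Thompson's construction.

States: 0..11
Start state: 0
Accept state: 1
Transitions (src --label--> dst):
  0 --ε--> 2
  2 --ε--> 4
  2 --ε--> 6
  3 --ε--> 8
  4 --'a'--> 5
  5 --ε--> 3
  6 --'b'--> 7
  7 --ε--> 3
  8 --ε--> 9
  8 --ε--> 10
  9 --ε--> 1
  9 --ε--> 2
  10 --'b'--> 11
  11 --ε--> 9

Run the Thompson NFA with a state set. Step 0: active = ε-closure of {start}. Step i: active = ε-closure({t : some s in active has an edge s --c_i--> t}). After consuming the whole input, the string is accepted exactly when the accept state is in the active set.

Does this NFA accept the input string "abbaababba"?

start: ε-closure({0}) = {0,2,4,6}
'a' @ 1: {1,2,3,4,5,6,8,9,10}  ✓accept
'b' @ 2: {1,2,3,4,6,7,8,9,10,11}  ✓accept
'b' @ 3: {1,2,3,4,6,7,8,9,10,11}  ✓accept
'a' @ 4: {1,2,3,4,5,6,8,9,10}  ✓accept
'a' @ 5: {1,2,3,4,5,6,8,9,10}  ✓accept
'b' @ 6: {1,2,3,4,6,7,8,9,10,11}  ✓accept
'a' @ 7: {1,2,3,4,5,6,8,9,10}  ✓accept
'b' @ 8: {1,2,3,4,6,7,8,9,10,11}  ✓accept
'b' @ 9: {1,2,3,4,6,7,8,9,10,11}  ✓accept
'a' @ 10: {1,2,3,4,5,6,8,9,10}  ✓accept
end set {1,2,3,4,5,6,8,9,10} — state 1 in

Answer: ACCEPT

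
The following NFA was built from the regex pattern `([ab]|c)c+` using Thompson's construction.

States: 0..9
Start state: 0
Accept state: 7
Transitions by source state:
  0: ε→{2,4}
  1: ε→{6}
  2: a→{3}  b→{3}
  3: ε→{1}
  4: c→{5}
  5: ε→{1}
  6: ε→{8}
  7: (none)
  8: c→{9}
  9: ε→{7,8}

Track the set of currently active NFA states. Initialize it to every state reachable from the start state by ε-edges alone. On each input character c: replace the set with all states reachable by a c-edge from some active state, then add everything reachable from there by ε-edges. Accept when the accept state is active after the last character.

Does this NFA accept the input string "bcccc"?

initial (ε-close {0}): {0,2,4}
'b' @ 1: {1,3,6,8}
'c' @ 2: {7,8,9}  [accepting]
'c' @ 3: {7,8,9}  [accepting]
'c' @ 4: {7,8,9}  [accepting]
'c' @ 5: {7,8,9}  [accepting]
final: {7,8,9}; accept 7 in set

Answer: ACCEPT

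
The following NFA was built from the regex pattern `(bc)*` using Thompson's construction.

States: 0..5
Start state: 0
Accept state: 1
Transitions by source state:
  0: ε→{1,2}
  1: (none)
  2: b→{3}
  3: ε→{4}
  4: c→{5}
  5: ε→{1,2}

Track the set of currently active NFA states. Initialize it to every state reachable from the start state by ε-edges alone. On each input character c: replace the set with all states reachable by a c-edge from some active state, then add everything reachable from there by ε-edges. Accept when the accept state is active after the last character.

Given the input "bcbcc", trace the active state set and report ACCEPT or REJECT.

S₀ = ε-closure({0}) = {0,1,2}
'b' @ 1: {3,4}
'c' @ 2: {1,2,5}  [accepting]
'b' @ 3: {3,4}
'c' @ 4: {1,2,5}  [accepting]
'c' @ 5: {}  — state set empty
final: {}; accept 1 not in set

Answer: REJECT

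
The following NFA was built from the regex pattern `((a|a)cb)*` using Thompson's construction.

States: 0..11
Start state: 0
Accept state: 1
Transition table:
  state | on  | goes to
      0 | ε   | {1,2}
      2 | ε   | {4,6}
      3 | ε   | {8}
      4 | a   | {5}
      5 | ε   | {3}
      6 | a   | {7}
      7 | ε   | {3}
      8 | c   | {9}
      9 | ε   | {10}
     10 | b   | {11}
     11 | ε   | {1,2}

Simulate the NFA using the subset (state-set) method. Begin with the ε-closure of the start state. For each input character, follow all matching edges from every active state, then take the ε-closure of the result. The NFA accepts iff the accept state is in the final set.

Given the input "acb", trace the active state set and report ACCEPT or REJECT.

initial (ε-close {0}): {0,1,2,4,6}
'a' @ 1: {3,5,7,8}
'c' @ 2: {9,10}
'b' @ 3: {1,2,4,6,11}  (accept∈set)
after full input: {1,2,4,6,11}  (accept=1 in)

Answer: ACCEPT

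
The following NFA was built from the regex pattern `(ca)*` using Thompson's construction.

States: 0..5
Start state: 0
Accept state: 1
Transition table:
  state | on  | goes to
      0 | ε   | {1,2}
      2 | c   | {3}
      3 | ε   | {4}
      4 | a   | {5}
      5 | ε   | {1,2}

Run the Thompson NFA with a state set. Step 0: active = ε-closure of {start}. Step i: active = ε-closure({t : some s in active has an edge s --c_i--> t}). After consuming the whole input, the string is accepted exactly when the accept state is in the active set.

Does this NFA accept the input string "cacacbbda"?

initial (ε-close {0}): {0,1,2}
'c' @ 1: {3,4}
'a' @ 2: {1,2,5}  [accepting]
'c' @ 3: {3,4}
'a' @ 4: {1,2,5}  [accepting]
'c' @ 5: {3,4}
'b' @ 6: {}  — no active states
rest 'bda' ignored (set empty)
end set {} — state 1 not in

Answer: REJECT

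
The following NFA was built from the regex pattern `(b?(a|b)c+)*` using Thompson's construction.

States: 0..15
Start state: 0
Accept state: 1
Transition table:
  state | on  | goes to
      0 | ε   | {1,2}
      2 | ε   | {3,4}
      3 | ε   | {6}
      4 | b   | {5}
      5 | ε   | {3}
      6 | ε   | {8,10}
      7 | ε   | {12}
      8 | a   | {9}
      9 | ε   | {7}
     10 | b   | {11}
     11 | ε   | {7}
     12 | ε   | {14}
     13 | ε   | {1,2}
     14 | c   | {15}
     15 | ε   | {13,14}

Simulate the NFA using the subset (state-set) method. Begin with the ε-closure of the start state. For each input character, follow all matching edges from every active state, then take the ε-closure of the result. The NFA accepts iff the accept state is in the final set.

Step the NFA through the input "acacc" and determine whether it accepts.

initial (ε-close {0}): {0,1,2,3,4,6,8,10}
'a' @ 1: {7,9,12,14}
'c' @ 2: {1,2,3,4,6,8,10,13,14,15}  ✓accept
'a' @ 3: {7,9,12,14}
'c' @ 4: {1,2,3,4,6,8,10,13,14,15}  ✓accept
'c' @ 5: {1,2,3,4,6,8,10,13,14,15}  ✓accept
end set {1,2,3,4,6,8,10,13,14,15} — state 1 in

Answer: ACCEPT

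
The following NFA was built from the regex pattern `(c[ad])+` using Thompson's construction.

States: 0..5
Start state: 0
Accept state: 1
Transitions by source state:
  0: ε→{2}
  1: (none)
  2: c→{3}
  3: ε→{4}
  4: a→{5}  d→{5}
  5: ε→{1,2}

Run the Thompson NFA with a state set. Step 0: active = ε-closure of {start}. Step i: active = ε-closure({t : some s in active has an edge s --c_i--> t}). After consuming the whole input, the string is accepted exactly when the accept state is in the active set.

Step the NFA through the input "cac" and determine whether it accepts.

Answer: REJECT

Derivation:
start: ε-closure({0}) = {0,2}
'c' @ 1: {3,4}
'a' @ 2: {1,2,5}  ✓accept
'c' @ 3: {3,4}
final: {3,4}; accept 1 not in set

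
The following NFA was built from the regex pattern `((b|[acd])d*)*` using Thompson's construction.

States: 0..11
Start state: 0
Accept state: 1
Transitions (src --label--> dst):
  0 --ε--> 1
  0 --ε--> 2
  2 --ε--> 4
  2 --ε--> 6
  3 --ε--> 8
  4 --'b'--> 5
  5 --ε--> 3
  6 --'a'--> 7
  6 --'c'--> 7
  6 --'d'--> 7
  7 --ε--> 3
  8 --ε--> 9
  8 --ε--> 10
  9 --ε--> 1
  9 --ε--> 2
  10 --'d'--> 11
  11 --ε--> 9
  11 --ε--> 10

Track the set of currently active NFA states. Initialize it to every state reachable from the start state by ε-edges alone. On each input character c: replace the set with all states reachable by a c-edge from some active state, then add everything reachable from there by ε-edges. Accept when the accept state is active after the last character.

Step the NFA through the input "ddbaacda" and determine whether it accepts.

initial (ε-close {0}): {0,1,2,4,6}
'd' @ 1: {1,2,3,4,6,7,8,9,10}  [accepting]
'd' @ 2: {1,2,3,4,6,7,8,9,10,11}  [accepting]
'b' @ 3: {1,2,3,4,5,6,8,9,10}  [accepting]
'a' @ 4: {1,2,3,4,6,7,8,9,10}  [accepting]
'a' @ 5: {1,2,3,4,6,7,8,9,10}  [accepting]
'c' @ 6: {1,2,3,4,6,7,8,9,10}  [accepting]
'd' @ 7: {1,2,3,4,6,7,8,9,10,11}  [accepting]
'a' @ 8: {1,2,3,4,6,7,8,9,10}  [accepting]
final: {1,2,3,4,6,7,8,9,10}; accept 1 in set

Answer: ACCEPT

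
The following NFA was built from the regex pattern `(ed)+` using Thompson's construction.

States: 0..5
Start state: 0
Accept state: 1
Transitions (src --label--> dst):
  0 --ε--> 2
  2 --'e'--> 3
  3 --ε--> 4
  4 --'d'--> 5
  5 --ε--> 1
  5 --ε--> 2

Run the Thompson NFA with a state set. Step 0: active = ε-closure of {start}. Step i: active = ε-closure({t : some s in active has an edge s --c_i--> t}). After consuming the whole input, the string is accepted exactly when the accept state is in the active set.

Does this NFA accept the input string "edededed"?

initial (ε-close {0}): {0,2}
'e' @ 1: {3,4}
'd' @ 2: {1,2,5}  [accepting]
'e' @ 3: {3,4}
'd' @ 4: {1,2,5}  [accepting]
'e' @ 5: {3,4}
'd' @ 6: {1,2,5}  [accepting]
'e' @ 7: {3,4}
'd' @ 8: {1,2,5}  [accepting]
after full input: {1,2,5}  (accept=1 in)

Answer: ACCEPT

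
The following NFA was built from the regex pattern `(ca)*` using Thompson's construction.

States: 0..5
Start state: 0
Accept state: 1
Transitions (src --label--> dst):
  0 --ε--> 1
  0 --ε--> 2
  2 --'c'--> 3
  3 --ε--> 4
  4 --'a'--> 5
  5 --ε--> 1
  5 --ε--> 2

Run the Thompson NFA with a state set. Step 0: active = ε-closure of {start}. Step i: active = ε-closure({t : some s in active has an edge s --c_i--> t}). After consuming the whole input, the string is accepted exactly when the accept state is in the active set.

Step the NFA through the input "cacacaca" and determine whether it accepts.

Answer: ACCEPT

Steps:
S₀ = ε-closure({0}) = {0,1,2}
'c' @ 1: {3,4}
'a' @ 2: {1,2,5}  ✓accept
'c' @ 3: {3,4}
'a' @ 4: {1,2,5}  ✓accept
'c' @ 5: {3,4}
'a' @ 6: {1,2,5}  ✓accept
'c' @ 7: {3,4}
'a' @ 8: {1,2,5}  ✓accept
final: {1,2,5}; accept 1 in set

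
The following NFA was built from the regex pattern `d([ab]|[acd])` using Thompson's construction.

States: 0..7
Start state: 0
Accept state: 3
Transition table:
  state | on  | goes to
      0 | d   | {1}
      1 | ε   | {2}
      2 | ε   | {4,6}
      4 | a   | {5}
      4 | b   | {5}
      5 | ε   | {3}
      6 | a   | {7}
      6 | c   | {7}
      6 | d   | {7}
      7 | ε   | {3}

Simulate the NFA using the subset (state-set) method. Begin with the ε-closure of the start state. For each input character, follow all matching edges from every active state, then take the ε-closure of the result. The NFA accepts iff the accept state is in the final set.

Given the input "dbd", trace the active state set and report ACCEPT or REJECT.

S₀ = ε-closure({0}) = {0}
'd' @ 1: {1,2,4,6}
'b' @ 2: {3,5}  ✓accept
'd' @ 3: {}  — dead — no transitions
after full input: {}  (accept=3 not in)

Answer: REJECT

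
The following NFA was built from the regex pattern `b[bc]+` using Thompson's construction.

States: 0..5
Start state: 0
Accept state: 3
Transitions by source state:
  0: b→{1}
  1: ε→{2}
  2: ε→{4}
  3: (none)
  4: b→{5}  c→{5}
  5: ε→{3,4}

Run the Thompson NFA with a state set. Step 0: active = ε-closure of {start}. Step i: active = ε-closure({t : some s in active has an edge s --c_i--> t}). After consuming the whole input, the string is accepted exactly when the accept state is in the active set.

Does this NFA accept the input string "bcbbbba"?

initial (ε-close {0}): {0}
'b' @ 1: {1,2,4}
'c' @ 2: {3,4,5}  [accepting]
'b' @ 3: {3,4,5}  [accepting]
'b' @ 4: {3,4,5}  [accepting]
'b' @ 5: {3,4,5}  [accepting]
'b' @ 6: {3,4,5}  [accepting]
'a' @ 7: {}  — state set empty
end set {} — state 3 not in

Answer: REJECT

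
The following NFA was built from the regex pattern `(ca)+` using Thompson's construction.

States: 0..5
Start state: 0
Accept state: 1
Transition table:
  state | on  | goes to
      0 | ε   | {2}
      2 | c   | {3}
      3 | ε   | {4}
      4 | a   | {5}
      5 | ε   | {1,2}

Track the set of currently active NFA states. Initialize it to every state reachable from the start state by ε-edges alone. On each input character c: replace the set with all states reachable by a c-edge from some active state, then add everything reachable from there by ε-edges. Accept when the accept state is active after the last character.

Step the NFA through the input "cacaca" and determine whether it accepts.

Answer: ACCEPT

Derivation:
S₀ = ε-closure({0}) = {0,2}
'c' @ 1: {3,4}
'a' @ 2: {1,2,5}  ✓accept
'c' @ 3: {3,4}
'a' @ 4: {1,2,5}  ✓accept
'c' @ 5: {3,4}
'a' @ 6: {1,2,5}  ✓accept
end set {1,2,5} — state 1 in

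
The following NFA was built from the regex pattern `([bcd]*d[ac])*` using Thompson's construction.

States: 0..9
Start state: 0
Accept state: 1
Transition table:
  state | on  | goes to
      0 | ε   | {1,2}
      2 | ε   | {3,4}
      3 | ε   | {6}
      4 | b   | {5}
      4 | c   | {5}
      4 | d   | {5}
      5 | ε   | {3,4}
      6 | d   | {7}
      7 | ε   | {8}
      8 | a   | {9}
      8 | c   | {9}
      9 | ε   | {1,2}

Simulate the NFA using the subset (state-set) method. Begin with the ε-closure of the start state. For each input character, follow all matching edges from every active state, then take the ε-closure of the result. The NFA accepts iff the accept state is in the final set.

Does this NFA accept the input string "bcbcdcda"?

start: ε-closure({0}) = {0,1,2,3,4,6}
'b' @ 1: {3,4,5,6}
'c' @ 2: {3,4,5,6}
'b' @ 3: {3,4,5,6}
'c' @ 4: {3,4,5,6}
'd' @ 5: {3,4,5,6,7,8}
'c' @ 6: {1,2,3,4,5,6,9}  [accepting]
'd' @ 7: {3,4,5,6,7,8}
'a' @ 8: {1,2,3,4,6,9}  [accepting]
after full input: {1,2,3,4,6,9}  (accept=1 in)

Answer: ACCEPT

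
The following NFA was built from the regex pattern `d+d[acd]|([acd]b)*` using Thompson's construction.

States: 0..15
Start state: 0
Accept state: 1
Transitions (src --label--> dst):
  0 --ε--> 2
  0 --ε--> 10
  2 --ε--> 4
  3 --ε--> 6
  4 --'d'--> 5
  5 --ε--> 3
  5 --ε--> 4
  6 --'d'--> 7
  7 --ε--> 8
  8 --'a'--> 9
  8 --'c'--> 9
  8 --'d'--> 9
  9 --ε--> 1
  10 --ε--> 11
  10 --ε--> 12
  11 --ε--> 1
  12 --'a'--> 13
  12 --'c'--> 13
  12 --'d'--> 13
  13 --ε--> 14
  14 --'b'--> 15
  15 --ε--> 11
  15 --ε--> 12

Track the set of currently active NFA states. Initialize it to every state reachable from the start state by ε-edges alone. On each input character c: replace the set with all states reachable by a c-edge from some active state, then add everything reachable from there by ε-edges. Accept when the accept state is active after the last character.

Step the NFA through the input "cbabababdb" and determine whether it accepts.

start: ε-closure({0}) = {0,1,2,4,10,11,12}
'c' @ 1: {13,14}
'b' @ 2: {1,11,12,15}  (accept∈set)
'a' @ 3: {13,14}
'b' @ 4: {1,11,12,15}  (accept∈set)
'a' @ 5: {13,14}
'b' @ 6: {1,11,12,15}  (accept∈set)
'a' @ 7: {13,14}
'b' @ 8: {1,11,12,15}  (accept∈set)
'd' @ 9: {13,14}
'b' @ 10: {1,11,12,15}  (accept∈set)
end set {1,11,12,15} — state 1 in

Answer: ACCEPT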